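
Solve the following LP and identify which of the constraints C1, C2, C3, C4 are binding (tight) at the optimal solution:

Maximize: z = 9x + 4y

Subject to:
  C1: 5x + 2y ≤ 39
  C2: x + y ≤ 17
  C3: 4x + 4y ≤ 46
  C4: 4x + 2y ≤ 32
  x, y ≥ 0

At x = 7, y = 2, compute slack b - a·x for each constraint:
  C1: 39 − 39 = 0  (binding)
  C2: 17 − 9 = 8  (slack)
  C3: 46 − 36 = 10  (slack)
  C4: 32 − 32 = 0  (binding)

Optimal: x = 7, y = 2
Binding: C1, C4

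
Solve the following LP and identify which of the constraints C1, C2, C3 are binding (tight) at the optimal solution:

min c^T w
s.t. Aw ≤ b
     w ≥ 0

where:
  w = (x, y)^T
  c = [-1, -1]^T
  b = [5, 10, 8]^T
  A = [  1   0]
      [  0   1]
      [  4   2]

At x = 0, y = 4, compute slack b - a·x for each constraint:
  C1: 5 − 0 = 5  (slack)
  C2: 10 − 4 = 6  (slack)
  C3: 8 − 8 = 0  (binding)

Optimal: x = 0, y = 4
Binding: C3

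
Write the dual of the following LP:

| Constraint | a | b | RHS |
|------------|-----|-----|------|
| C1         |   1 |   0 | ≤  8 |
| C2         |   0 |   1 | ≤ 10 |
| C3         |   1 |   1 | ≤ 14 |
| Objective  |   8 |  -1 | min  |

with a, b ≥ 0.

Primal min cᵀx s.t. Ax ≤ b, x ≥ 0  →  Dual max −bᵀy s.t. Aᵀy ≥ −c, y ≥ 0.

Maximize: z = -8y1 - 10y2 - 14y3

Subject to:
  y1 + y3 ≥ -8
  y2 + y3 ≥ 1
  y1, y2, y3 ≥ 0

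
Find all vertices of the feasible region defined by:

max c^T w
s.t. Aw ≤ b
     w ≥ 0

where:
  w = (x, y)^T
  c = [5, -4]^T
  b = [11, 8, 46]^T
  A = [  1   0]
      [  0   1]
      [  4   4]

(0, 0), (11, 0), (11, 0.5), (3.5, 8), (0, 8)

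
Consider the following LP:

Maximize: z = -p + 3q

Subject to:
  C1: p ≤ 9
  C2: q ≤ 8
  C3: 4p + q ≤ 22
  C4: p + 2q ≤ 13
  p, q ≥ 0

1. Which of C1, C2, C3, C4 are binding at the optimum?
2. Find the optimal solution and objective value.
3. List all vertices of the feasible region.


1. C4
2. p = 0, q = 6.5, z = 19.5
3. (0, 0), (5.5, 0), (4.429, 4.286), (0, 6.5)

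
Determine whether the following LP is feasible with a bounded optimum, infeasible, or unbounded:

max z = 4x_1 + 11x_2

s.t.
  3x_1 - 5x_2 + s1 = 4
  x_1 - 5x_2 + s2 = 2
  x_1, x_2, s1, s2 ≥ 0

Unbounded (objective can increase without bound)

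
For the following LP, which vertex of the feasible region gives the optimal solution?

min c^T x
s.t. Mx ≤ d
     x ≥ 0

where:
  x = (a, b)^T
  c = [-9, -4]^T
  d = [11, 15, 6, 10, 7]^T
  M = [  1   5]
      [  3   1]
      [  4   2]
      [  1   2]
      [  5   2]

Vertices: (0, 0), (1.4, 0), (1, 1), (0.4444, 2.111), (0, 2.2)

Evaluate the objective at each vertex of the feasible region:
  z(0, 0) = 0
  z(1.4, 0) = -12.6
  z(1, 1) = -13  ←
  z(0.4444, 2.111) = -12.44
  z(0, 2.2) = -8.8
The minimum is at a = 1, b = 1.

(1, 1)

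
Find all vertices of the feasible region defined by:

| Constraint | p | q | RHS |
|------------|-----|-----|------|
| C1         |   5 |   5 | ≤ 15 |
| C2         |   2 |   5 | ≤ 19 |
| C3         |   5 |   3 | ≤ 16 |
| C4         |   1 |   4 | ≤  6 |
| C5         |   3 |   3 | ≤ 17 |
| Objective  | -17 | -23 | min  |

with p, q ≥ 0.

(0, 0), (3, 0), (2, 1), (0, 1.5)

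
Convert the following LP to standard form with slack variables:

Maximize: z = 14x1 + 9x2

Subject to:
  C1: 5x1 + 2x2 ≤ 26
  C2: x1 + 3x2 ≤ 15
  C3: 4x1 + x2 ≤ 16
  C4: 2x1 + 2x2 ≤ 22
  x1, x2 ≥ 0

max z = 14x1 + 9x2

s.t.
  5x1 + 2x2 + s1 = 26
  x1 + 3x2 + s2 = 15
  4x1 + x2 + s3 = 16
  2x1 + 2x2 + s4 = 22
  x1, x2, s1, s2, s3, s4 ≥ 0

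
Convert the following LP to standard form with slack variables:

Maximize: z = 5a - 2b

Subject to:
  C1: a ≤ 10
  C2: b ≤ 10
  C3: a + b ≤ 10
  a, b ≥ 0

max z = 5a - 2b

s.t.
  a + s1 = 10
  b + s2 = 10
  a + b + s3 = 10
  a, b, s1, s2, s3 ≥ 0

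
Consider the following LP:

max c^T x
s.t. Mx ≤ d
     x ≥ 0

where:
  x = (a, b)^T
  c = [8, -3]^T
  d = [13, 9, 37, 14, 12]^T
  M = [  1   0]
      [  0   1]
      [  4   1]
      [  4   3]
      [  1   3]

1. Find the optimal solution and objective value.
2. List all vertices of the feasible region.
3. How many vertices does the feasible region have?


1. a = 3.5, b = 0, z = 28
2. (0, 0), (3.5, 0), (0.6667, 3.778), (0, 4)
3. 4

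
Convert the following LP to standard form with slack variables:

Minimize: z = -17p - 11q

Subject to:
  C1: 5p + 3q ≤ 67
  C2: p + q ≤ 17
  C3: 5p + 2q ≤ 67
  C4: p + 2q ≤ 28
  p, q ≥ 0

min z = -17p - 11q

s.t.
  5p + 3q + s1 = 67
  p + q + s2 = 17
  5p + 2q + s3 = 67
  p + 2q + s4 = 28
  p, q, s1, s2, s3, s4 ≥ 0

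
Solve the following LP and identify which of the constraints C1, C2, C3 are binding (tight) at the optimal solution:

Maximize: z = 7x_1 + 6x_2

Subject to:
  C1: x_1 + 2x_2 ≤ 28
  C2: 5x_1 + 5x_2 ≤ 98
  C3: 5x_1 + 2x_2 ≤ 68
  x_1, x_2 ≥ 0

At x_1 = 10, x_2 = 9, compute slack b - a·x for each constraint:
  C1: 28 − 28 = 0  (binding)
  C2: 98 − 95 = 3  (slack)
  C3: 68 − 68 = 0  (binding)

Optimal: x_1 = 10, x_2 = 9
Binding: C1, C3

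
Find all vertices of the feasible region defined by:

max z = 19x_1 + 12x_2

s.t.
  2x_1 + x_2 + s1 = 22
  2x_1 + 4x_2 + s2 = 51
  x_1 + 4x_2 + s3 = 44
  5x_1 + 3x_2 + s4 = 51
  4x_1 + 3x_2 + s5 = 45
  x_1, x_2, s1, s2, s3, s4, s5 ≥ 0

(0, 0), (10.2, 0), (6, 7), (3.692, 10.08), (0, 11)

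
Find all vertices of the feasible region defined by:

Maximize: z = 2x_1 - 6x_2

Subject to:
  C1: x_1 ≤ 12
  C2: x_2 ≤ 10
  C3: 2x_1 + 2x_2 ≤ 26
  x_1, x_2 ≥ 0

(0, 0), (12, 0), (12, 1), (3, 10), (0, 10)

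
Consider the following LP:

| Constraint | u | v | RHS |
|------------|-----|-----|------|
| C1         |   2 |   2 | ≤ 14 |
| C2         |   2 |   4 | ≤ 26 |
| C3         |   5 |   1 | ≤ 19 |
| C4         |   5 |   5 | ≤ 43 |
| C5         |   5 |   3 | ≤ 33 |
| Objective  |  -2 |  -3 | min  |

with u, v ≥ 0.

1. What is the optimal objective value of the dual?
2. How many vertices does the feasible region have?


1. -20
2. 5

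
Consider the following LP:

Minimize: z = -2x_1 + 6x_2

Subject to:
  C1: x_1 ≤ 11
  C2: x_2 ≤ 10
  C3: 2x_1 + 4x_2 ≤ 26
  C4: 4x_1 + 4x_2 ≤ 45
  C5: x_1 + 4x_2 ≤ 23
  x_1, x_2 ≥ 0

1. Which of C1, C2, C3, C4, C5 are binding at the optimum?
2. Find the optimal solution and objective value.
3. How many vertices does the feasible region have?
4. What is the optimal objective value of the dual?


1. C1
2. x_1 = 11, x_2 = 0, z = -22
3. 6
4. -22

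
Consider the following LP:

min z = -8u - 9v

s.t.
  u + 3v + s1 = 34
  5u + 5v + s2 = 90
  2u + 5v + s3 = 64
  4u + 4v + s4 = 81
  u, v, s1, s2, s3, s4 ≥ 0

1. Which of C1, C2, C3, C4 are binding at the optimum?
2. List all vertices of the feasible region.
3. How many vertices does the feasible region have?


1. C1, C2
2. (0, 0), (18, 0), (10, 8), (0, 11.33)
3. 4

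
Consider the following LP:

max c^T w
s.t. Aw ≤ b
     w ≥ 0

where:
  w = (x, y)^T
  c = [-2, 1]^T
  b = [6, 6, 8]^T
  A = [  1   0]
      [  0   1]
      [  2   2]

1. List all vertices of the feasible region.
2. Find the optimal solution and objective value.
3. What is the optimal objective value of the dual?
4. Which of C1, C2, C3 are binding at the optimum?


1. (0, 0), (4, 0), (0, 4)
2. x = 0, y = 4, z = 4
3. 4
4. C3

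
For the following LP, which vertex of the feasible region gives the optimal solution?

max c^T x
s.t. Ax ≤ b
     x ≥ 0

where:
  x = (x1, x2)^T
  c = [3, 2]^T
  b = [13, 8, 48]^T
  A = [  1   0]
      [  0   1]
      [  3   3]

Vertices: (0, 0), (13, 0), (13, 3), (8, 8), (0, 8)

Evaluate the objective at each vertex of the feasible region:
  z(0, 0) = 0
  z(13, 0) = 39
  z(13, 3) = 45  ←
  z(8, 8) = 40
  z(0, 8) = 16
The maximum is at x1 = 13, x2 = 3.

(13, 3)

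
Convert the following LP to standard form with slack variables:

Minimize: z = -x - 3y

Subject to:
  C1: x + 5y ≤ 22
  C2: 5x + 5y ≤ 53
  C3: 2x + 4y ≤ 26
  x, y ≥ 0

min z = -x - 3y

s.t.
  x + 5y + s1 = 22
  5x + 5y + s2 = 53
  2x + 4y + s3 = 26
  x, y, s1, s2, s3 ≥ 0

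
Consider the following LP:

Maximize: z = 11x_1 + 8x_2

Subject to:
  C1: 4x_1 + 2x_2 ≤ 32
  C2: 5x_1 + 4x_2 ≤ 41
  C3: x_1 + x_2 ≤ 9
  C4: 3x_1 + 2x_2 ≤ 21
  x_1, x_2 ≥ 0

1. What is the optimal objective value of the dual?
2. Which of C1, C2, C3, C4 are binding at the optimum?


1. 81
2. C3, C4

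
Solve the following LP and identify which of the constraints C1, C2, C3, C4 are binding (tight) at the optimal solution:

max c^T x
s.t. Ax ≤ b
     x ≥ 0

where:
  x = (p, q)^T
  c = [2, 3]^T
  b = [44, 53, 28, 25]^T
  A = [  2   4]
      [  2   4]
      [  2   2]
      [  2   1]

At p = 6, q = 8, compute slack b - a·x for each constraint:
  C1: 44 − 44 = 0  (binding)
  C2: 53 − 44 = 9  (slack)
  C3: 28 − 28 = 0  (binding)
  C4: 25 − 20 = 5  (slack)

Optimal: p = 6, q = 8
Binding: C1, C3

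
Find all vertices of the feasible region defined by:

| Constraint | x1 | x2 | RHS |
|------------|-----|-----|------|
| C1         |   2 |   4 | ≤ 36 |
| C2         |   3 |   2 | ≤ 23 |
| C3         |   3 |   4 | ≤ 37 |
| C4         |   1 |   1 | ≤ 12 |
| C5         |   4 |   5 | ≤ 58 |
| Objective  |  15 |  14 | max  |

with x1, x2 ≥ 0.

(0, 0), (7.667, 0), (3, 7), (1, 8.5), (0, 9)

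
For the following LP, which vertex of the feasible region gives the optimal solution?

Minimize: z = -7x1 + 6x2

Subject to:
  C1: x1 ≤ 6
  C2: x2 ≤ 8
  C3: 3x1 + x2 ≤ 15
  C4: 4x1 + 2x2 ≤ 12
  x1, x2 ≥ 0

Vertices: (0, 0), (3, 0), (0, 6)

Evaluate the objective at each vertex of the feasible region:
  z(0, 0) = 0
  z(3, 0) = -21  ←
  z(0, 6) = 36
The minimum is at x1 = 3, x2 = 0.

(3, 0)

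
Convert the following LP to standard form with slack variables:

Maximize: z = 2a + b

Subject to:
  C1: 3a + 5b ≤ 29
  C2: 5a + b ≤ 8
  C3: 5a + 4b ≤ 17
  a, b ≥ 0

max z = 2a + b

s.t.
  3a + 5b + s1 = 29
  5a + b + s2 = 8
  5a + 4b + s3 = 17
  a, b, s1, s2, s3 ≥ 0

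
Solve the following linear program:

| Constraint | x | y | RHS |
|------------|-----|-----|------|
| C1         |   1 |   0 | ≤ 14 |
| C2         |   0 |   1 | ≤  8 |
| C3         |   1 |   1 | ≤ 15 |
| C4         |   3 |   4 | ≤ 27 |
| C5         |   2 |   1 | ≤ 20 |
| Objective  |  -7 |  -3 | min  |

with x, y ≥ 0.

Evaluate the objective at each vertex of the feasible region:
  z(0, 0) = 0
  z(9, 0) = -63  ←
  z(0, 6.75) = -20.25
The minimum is at x = 9, y = 0.

x = 9, y = 0, z = -63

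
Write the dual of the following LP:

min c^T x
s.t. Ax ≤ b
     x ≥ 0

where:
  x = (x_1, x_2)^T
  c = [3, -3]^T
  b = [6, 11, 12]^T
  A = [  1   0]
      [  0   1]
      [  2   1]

Primal min cᵀx s.t. Ax ≤ b, x ≥ 0  →  Dual max −bᵀy s.t. Aᵀy ≥ −c, y ≥ 0.

Maximize: z = -6y1 - 11y2 - 12y3

Subject to:
  y1 + 2y3 ≥ -3
  y2 + y3 ≥ 3
  y1, y2, y3 ≥ 0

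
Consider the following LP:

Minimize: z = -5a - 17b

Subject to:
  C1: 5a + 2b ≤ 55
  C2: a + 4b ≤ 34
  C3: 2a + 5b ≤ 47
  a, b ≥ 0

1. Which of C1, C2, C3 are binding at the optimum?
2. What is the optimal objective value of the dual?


1. C2, C3
2. -149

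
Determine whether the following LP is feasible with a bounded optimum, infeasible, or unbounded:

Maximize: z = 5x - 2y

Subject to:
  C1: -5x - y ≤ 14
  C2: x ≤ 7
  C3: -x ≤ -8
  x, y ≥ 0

Infeasible (no feasible solution exists)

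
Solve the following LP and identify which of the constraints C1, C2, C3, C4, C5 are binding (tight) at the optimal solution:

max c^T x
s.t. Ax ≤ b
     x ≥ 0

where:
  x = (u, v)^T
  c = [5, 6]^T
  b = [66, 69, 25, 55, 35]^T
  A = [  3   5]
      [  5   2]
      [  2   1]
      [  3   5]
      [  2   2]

At u = 10, v = 5, compute slack b - a·x for each constraint:
  C1: 66 − 55 = 11  (slack)
  C2: 69 − 60 = 9  (slack)
  C3: 25 − 25 = 0  (binding)
  C4: 55 − 55 = 0  (binding)
  C5: 35 − 30 = 5  (slack)

Optimal: u = 10, v = 5
Binding: C3, C4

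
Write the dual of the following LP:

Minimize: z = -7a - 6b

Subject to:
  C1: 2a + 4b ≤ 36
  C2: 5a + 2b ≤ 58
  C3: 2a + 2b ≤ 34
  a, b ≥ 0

Primal min cᵀx s.t. Ax ≤ b, x ≥ 0  →  Dual max −bᵀy s.t. Aᵀy ≥ −c, y ≥ 0.

Maximize: z = -36y1 - 58y2 - 34y3

Subject to:
  2y1 + 5y2 + 2y3 ≥ 7
  4y1 + 2y2 + 2y3 ≥ 6
  y1, y2, y3 ≥ 0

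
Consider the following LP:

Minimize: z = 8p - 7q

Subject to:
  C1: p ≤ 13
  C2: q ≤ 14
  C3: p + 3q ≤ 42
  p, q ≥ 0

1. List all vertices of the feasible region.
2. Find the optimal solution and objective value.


1. (0, 0), (13, 0), (13, 9.667), (0, 14)
2. p = 0, q = 14, z = -98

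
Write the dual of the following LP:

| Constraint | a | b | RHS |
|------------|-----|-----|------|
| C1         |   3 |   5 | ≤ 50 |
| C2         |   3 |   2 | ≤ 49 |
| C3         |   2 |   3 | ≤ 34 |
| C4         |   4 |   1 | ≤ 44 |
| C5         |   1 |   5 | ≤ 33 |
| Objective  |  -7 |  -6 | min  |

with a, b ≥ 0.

Primal min cᵀx s.t. Ax ≤ b, x ≥ 0  →  Dual max −bᵀy s.t. Aᵀy ≥ −c, y ≥ 0.

Maximize: z = -50y1 - 49y2 - 34y3 - 44y4 - 33y5

Subject to:
  3y1 + 3y2 + 2y3 + 4y4 + y5 ≥ 7
  5y1 + 2y2 + 3y3 + y4 + 5y5 ≥ 6
  y1, y2, y3, y4, y5 ≥ 0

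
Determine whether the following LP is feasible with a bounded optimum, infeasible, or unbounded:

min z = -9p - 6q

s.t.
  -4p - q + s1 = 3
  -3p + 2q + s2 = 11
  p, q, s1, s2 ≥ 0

Unbounded (objective can decrease without bound)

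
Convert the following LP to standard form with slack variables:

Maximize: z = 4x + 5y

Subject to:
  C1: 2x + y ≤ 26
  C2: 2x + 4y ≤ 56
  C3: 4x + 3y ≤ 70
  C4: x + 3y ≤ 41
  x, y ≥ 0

max z = 4x + 5y

s.t.
  2x + y + s1 = 26
  2x + 4y + s2 = 56
  4x + 3y + s3 = 70
  x + 3y + s4 = 41
  x, y, s1, s2, s3, s4 ≥ 0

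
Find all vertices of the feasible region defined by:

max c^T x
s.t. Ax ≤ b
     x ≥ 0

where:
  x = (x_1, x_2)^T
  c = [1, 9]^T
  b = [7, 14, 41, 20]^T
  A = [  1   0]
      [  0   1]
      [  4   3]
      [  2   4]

(0, 0), (7, 0), (7, 1.5), (0, 5)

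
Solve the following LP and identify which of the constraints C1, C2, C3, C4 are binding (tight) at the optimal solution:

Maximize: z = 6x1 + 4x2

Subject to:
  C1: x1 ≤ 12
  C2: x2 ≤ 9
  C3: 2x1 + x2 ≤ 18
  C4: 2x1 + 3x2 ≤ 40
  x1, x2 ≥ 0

At x1 = 4.5, x2 = 9, compute slack b - a·x for each constraint:
  C1: 12 − 4.5 = 7.5  (slack)
  C2: 9 − 9 = 0  (binding)
  C3: 18 − 18 = 0  (binding)
  C4: 40 − 36 = 4  (slack)

Optimal: x1 = 4.5, x2 = 9
Binding: C2, C3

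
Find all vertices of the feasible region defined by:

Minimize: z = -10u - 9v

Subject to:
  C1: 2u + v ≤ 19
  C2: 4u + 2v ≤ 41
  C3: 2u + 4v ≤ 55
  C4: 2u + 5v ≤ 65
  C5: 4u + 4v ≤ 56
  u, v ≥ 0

(0, 0), (9.5, 0), (5, 9), (1.667, 12.33), (0, 13)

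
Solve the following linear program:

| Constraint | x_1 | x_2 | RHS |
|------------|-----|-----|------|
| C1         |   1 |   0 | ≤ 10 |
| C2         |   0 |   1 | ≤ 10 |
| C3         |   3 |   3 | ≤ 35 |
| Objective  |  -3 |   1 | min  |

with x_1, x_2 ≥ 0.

Evaluate the objective at each vertex of the feasible region:
  z(0, 0) = 0
  z(10, 0) = -30  ←
  z(10, 1.667) = -28.33
  z(1.667, 10) = 5
  z(0, 10) = 10
The minimum is at x_1 = 10, x_2 = 0.

x_1 = 10, x_2 = 0, z = -30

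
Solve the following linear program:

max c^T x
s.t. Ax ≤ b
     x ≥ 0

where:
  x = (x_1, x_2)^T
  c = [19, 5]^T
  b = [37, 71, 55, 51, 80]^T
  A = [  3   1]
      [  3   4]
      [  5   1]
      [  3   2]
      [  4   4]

Evaluate the objective at each vertex of the feasible region:
  z(0, 0) = 0
  z(11, 0) = 209
  z(9, 10) = 221  ←
  z(8.556, 11.33) = 219.2
  z(0, 17.75) = 88.75
The maximum is at x_1 = 9, x_2 = 10.

x_1 = 9, x_2 = 10, z = 221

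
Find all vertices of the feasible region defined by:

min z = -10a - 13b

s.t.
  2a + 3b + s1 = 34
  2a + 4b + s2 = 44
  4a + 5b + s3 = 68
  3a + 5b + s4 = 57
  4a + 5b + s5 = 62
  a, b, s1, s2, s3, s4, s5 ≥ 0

(0, 0), (15.5, 0), (8, 6), (2, 10), (0, 11)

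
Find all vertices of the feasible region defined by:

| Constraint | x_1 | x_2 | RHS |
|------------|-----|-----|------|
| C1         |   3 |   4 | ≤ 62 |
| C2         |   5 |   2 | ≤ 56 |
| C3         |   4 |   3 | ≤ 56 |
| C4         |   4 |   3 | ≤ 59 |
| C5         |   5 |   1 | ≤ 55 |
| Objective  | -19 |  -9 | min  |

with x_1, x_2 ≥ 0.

(0, 0), (11, 0), (10.8, 1), (8, 8), (5.429, 11.43), (0, 15.5)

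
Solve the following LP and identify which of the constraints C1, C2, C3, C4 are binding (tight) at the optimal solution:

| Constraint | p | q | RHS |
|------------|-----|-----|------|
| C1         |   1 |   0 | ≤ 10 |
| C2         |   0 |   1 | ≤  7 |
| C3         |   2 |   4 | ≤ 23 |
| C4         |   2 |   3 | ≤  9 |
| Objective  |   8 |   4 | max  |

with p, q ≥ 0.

At p = 4.5, q = 0, compute slack b - a·x for each constraint:
  C1: 10 − 4.5 = 5.5  (slack)
  C2: 7 − 0 = 7  (slack)
  C3: 23 − 9 = 14  (slack)
  C4: 9 − 9 = 0  (binding)

Optimal: p = 4.5, q = 0
Binding: C4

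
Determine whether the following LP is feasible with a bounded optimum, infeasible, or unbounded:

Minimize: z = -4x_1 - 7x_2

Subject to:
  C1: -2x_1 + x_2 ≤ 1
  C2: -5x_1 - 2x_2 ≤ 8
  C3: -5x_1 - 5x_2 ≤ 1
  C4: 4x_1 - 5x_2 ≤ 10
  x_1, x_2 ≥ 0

Unbounded (objective can decrease without bound)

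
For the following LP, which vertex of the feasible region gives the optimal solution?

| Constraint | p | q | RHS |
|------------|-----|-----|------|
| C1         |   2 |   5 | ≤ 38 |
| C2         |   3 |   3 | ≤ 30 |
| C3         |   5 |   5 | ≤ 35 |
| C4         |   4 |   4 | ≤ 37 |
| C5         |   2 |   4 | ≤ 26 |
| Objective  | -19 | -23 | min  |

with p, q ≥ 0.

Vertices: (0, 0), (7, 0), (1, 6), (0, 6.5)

Evaluate the objective at each vertex of the feasible region:
  z(0, 0) = 0
  z(7, 0) = -133
  z(1, 6) = -157  ←
  z(0, 6.5) = -149.5
The minimum is at p = 1, q = 6.

(1, 6)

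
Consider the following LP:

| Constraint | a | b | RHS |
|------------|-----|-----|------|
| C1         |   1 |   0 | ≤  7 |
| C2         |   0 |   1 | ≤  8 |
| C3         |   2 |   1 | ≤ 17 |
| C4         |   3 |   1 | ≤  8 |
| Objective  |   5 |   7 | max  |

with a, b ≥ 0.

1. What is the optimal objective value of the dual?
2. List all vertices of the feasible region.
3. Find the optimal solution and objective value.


1. 56
2. (0, 0), (2.667, 0), (0, 8)
3. a = 0, b = 8, z = 56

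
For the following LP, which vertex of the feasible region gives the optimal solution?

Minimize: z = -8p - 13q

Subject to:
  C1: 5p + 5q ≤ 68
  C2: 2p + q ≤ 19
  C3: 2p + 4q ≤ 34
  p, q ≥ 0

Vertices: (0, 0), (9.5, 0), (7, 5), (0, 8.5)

Evaluate the objective at each vertex of the feasible region:
  z(0, 0) = 0
  z(9.5, 0) = -76
  z(7, 5) = -121  ←
  z(0, 8.5) = -110.5
The minimum is at p = 7, q = 5.

(7, 5)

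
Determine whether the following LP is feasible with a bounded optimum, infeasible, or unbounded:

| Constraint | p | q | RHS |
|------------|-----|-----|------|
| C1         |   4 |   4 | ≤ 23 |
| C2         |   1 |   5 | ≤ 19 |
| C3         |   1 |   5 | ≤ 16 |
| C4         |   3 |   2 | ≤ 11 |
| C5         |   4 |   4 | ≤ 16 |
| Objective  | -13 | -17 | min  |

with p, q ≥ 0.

Feasible with a bounded optimal solution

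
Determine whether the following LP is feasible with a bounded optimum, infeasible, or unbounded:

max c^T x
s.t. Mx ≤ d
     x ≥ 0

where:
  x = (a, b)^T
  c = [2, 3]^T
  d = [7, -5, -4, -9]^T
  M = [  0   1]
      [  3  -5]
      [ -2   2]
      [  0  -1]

Infeasible (no feasible solution exists)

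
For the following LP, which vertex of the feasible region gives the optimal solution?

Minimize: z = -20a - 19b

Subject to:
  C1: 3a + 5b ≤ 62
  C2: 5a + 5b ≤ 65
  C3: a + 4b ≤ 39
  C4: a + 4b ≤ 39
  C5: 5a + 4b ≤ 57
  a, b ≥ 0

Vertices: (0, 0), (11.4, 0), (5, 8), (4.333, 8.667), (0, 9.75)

Evaluate the objective at each vertex of the feasible region:
  z(0, 0) = 0
  z(11.4, 0) = -228
  z(5, 8) = -252  ←
  z(4.333, 8.667) = -251.3
  z(0, 9.75) = -185.2
The minimum is at a = 5, b = 8.

(5, 8)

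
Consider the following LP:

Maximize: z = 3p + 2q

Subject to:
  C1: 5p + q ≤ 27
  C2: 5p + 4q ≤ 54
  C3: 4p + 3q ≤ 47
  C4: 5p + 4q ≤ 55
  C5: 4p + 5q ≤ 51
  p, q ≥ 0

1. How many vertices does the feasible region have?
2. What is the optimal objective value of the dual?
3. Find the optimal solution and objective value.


1. 4
2. 26
3. p = 4, q = 7, z = 26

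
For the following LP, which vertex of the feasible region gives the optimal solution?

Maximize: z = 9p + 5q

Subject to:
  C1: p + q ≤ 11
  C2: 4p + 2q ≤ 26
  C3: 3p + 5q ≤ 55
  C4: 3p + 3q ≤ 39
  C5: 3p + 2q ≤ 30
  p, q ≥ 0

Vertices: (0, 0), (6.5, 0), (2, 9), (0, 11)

Evaluate the objective at each vertex of the feasible region:
  z(0, 0) = 0
  z(6.5, 0) = 58.5
  z(2, 9) = 63  ←
  z(0, 11) = 55
The maximum is at p = 2, q = 9.

(2, 9)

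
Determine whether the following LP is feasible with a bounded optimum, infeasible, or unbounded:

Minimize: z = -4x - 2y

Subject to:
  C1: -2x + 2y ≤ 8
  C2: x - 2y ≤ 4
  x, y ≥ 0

Unbounded (objective can decrease without bound)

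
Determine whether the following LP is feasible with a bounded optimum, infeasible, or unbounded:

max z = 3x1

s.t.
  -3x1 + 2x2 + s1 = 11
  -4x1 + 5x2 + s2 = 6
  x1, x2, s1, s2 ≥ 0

Unbounded (objective can increase without bound)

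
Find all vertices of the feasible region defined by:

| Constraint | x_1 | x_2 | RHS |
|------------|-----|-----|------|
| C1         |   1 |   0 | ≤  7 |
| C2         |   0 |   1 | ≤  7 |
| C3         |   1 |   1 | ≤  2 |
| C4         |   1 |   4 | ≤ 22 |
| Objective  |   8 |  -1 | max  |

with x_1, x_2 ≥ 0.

(0, 0), (2, 0), (0, 2)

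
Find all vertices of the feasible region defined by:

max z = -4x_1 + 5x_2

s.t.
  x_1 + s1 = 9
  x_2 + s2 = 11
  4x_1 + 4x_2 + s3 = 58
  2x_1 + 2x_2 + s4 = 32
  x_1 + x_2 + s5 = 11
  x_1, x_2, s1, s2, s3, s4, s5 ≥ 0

(0, 0), (9, 0), (9, 2), (0, 11)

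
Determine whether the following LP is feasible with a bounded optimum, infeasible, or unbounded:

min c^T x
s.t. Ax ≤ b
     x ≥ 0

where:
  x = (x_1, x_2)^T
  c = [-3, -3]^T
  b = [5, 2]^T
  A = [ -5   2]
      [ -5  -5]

Unbounded (objective can decrease without bound)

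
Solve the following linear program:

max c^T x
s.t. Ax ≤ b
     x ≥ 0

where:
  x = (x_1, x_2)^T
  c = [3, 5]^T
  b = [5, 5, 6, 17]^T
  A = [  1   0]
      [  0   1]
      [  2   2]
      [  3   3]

Evaluate the objective at each vertex of the feasible region:
  z(0, 0) = 0
  z(3, 0) = 9
  z(0, 3) = 15  ←
The maximum is at x_1 = 0, x_2 = 3.

x_1 = 0, x_2 = 3, z = 15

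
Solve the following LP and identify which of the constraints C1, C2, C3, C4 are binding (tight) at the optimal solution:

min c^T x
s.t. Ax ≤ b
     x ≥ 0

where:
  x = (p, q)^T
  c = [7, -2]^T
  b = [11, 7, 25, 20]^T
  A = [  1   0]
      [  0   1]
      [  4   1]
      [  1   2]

At p = 0, q = 7, compute slack b - a·x for each constraint:
  C1: 11 − 0 = 11  (slack)
  C2: 7 − 7 = 0  (binding)
  C3: 25 − 7 = 18  (slack)
  C4: 20 − 14 = 6  (slack)

Optimal: p = 0, q = 7
Binding: C2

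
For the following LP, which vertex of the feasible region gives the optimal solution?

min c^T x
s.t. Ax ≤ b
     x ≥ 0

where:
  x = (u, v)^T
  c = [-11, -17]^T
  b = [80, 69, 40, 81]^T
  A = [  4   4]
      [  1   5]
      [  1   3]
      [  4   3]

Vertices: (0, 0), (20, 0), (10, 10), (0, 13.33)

Evaluate the objective at each vertex of the feasible region:
  z(0, 0) = 0
  z(20, 0) = -220
  z(10, 10) = -280  ←
  z(0, 13.33) = -226.7
The minimum is at u = 10, v = 10.

(10, 10)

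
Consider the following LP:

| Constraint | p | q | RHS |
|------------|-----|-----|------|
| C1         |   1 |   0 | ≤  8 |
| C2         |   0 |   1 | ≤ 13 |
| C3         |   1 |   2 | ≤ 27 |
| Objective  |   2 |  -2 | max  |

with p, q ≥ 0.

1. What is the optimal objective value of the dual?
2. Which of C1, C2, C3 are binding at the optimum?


1. 16
2. C1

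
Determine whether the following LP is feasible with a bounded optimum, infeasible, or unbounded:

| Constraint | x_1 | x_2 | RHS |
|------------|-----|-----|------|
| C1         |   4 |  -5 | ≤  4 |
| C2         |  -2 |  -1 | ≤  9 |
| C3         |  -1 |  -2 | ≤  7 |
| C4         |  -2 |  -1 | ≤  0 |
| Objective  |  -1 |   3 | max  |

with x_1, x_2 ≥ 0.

Unbounded (objective can increase without bound)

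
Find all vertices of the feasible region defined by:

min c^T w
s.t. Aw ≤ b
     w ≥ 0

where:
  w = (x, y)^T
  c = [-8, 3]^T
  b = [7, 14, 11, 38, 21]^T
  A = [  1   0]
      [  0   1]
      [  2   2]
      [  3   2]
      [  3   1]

(0, 0), (5.5, 0), (0, 5.5)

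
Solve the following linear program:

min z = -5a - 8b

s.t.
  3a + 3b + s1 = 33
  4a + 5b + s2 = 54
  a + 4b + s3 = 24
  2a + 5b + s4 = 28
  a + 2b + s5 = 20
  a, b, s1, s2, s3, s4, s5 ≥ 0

Evaluate the objective at each vertex of the feasible region:
  z(0, 0) = 0
  z(11, 0) = -55
  z(9, 2) = -61  ←
  z(0, 5.6) = -44.8
The minimum is at a = 9, b = 2.

a = 9, b = 2, z = -61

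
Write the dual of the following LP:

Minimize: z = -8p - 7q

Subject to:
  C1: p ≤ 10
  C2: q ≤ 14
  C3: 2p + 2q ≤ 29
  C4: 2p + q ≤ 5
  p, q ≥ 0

Primal min cᵀx s.t. Ax ≤ b, x ≥ 0  →  Dual max −bᵀy s.t. Aᵀy ≥ −c, y ≥ 0.

Maximize: z = -10y1 - 14y2 - 29y3 - 5y4

Subject to:
  y1 + 2y3 + 2y4 ≥ 8
  y2 + 2y3 + y4 ≥ 7
  y1, y2, y3, y4 ≥ 0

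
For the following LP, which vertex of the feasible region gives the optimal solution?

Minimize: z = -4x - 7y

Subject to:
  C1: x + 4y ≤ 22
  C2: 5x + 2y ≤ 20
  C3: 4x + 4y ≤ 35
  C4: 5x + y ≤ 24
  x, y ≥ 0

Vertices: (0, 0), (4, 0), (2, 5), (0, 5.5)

Evaluate the objective at each vertex of the feasible region:
  z(0, 0) = 0
  z(4, 0) = -16
  z(2, 5) = -43  ←
  z(0, 5.5) = -38.5
The minimum is at x = 2, y = 5.

(2, 5)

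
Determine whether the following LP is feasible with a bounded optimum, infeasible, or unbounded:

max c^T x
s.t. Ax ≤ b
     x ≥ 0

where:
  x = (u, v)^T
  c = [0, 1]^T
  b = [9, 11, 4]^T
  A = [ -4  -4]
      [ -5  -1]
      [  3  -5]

Unbounded (objective can increase without bound)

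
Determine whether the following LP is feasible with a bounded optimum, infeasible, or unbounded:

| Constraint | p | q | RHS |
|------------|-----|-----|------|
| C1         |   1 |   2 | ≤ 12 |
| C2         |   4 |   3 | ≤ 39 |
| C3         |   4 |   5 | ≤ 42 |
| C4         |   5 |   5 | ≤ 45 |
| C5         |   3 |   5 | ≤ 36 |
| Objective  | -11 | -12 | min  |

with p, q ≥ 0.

Feasible with a bounded optimal solution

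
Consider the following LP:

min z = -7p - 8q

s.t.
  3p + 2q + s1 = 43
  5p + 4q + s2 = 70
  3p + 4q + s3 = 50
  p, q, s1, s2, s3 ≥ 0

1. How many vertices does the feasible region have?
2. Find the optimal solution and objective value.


1. 4
2. p = 10, q = 5, z = -110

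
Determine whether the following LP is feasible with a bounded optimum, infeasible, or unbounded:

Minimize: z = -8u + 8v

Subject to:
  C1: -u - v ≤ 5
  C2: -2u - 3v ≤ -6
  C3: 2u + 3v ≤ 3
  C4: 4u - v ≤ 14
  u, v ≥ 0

Infeasible (no feasible solution exists)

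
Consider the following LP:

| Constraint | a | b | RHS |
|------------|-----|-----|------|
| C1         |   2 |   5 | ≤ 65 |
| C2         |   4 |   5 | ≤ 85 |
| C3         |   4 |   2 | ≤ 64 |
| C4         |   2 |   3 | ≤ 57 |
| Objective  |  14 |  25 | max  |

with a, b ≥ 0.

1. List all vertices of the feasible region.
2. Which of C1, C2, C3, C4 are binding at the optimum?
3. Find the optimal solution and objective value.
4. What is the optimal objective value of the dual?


1. (0, 0), (16, 0), (12.5, 7), (10, 9), (0, 13)
2. C1, C2
3. a = 10, b = 9, z = 365
4. 365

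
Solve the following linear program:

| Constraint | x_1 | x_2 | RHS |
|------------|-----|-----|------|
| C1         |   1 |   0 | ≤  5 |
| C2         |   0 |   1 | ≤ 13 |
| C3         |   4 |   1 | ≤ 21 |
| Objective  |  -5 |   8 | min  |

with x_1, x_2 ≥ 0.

Evaluate the objective at each vertex of the feasible region:
  z(0, 0) = 0
  z(5, 0) = -25  ←
  z(5, 1) = -17
  z(2, 13) = 94
  z(0, 13) = 104
The minimum is at x_1 = 5, x_2 = 0.

x_1 = 5, x_2 = 0, z = -25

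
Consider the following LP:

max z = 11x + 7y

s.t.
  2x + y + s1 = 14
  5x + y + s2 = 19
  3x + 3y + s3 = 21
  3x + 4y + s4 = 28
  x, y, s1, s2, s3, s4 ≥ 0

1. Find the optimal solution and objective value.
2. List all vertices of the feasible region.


1. x = 3, y = 4, z = 61
2. (0, 0), (3.8, 0), (3, 4), (0, 7)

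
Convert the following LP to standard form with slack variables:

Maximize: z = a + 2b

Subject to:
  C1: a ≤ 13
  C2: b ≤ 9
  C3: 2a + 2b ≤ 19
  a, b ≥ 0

max z = a + 2b

s.t.
  a + s1 = 13
  b + s2 = 9
  2a + 2b + s3 = 19
  a, b, s1, s2, s3 ≥ 0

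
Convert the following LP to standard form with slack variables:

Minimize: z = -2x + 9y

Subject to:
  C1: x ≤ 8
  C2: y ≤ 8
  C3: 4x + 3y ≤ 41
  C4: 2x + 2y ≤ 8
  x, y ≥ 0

min z = -2x + 9y

s.t.
  x + s1 = 8
  y + s2 = 8
  4x + 3y + s3 = 41
  2x + 2y + s4 = 8
  x, y, s1, s2, s3, s4 ≥ 0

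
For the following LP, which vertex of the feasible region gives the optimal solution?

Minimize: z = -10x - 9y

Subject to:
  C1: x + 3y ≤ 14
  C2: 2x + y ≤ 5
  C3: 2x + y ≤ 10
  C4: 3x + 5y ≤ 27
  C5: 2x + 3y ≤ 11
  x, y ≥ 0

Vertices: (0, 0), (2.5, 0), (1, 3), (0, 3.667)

Evaluate the objective at each vertex of the feasible region:
  z(0, 0) = 0
  z(2.5, 0) = -25
  z(1, 3) = -37  ←
  z(0, 3.667) = -33
The minimum is at x = 1, y = 3.

(1, 3)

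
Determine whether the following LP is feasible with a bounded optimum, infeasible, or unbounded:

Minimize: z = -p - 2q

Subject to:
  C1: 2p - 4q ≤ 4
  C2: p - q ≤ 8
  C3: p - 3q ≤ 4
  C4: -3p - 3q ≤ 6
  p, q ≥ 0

Unbounded (objective can decrease without bound)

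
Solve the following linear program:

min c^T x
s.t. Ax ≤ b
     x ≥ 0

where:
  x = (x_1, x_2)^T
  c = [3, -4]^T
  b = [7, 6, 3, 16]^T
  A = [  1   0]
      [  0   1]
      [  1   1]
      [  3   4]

Evaluate the objective at each vertex of the feasible region:
  z(0, 0) = 0
  z(3, 0) = 9
  z(0, 3) = -12  ←
The minimum is at x_1 = 0, x_2 = 3.

x_1 = 0, x_2 = 3, z = -12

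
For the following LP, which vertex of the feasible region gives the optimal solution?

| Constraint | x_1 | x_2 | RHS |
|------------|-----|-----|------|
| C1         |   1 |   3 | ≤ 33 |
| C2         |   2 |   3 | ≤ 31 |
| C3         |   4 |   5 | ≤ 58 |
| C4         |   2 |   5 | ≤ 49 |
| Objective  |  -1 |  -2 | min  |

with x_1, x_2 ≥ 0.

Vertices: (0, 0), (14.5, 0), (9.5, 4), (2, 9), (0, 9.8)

Evaluate the objective at each vertex of the feasible region:
  z(0, 0) = 0
  z(14.5, 0) = -14.5
  z(9.5, 4) = -17.5
  z(2, 9) = -20  ←
  z(0, 9.8) = -19.6
The minimum is at x_1 = 2, x_2 = 9.

(2, 9)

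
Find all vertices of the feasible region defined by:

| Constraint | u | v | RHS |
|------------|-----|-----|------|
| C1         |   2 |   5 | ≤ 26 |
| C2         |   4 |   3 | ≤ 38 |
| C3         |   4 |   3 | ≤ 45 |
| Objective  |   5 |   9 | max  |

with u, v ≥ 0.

(0, 0), (9.5, 0), (8, 2), (0, 5.2)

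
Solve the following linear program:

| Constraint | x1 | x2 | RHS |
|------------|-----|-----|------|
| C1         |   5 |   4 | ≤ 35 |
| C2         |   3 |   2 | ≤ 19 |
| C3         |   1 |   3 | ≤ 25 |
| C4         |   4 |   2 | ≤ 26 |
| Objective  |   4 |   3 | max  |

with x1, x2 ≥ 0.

Evaluate the objective at each vertex of the feasible region:
  z(0, 0) = 0
  z(6.333, 0) = 25.33
  z(3, 5) = 27  ←
  z(0.4545, 8.182) = 26.36
  z(0, 8.333) = 25
The maximum is at x1 = 3, x2 = 5.

x1 = 3, x2 = 5, z = 27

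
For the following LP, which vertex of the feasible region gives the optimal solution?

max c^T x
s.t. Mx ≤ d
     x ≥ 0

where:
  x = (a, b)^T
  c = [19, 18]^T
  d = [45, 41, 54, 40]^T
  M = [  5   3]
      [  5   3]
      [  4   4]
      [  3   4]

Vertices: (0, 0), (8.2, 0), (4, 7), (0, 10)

Evaluate the objective at each vertex of the feasible region:
  z(0, 0) = 0
  z(8.2, 0) = 155.8
  z(4, 7) = 202  ←
  z(0, 10) = 180
The maximum is at a = 4, b = 7.

(4, 7)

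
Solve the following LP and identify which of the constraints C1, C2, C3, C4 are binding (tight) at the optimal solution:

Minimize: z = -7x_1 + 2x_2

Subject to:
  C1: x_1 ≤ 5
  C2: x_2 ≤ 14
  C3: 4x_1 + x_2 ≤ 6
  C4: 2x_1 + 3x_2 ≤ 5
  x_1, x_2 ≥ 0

At x_1 = 1.5, x_2 = 0, compute slack b - a·x for each constraint:
  C1: 5 − 1.5 = 3.5  (slack)
  C2: 14 − 0 = 14  (slack)
  C3: 6 − 6 = 0  (binding)
  C4: 5 − 3 = 2  (slack)

Optimal: x_1 = 1.5, x_2 = 0
Binding: C3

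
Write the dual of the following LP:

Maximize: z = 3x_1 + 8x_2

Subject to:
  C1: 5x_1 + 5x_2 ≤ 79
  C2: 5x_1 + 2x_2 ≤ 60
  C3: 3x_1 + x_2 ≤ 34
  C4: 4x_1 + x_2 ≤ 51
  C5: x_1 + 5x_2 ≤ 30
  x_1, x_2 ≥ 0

Primal max cᵀx s.t. Ax ≤ b, x ≥ 0  →  Dual min bᵀy s.t. Aᵀy ≥ c, y ≥ 0.

Minimize: z = 79y1 + 60y2 + 34y3 + 51y4 + 30y5

Subject to:
  5y1 + 5y2 + 3y3 + 4y4 + y5 ≥ 3
  5y1 + 2y2 + y3 + y4 + 5y5 ≥ 8
  y1, y2, y3, y4, y5 ≥ 0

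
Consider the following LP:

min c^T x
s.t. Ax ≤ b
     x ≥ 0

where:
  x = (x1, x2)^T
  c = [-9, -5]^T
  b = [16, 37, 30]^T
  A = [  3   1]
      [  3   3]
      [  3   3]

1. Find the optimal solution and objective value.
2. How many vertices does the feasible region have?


1. x1 = 3, x2 = 7, z = -62
2. 4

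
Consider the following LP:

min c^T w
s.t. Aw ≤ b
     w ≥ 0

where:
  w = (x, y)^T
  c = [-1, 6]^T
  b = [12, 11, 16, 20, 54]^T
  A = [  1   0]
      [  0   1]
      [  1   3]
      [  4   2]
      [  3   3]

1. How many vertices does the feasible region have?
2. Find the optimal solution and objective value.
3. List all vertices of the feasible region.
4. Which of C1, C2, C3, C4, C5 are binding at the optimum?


1. 4
2. x = 5, y = 0, z = -5
3. (0, 0), (5, 0), (2.8, 4.4), (0, 5.333)
4. C4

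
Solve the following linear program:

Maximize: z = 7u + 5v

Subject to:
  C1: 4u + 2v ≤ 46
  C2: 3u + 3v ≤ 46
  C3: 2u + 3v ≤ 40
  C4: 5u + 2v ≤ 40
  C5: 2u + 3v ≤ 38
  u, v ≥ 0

Evaluate the objective at each vertex of the feasible region:
  z(0, 0) = 0
  z(8, 0) = 56
  z(4, 10) = 78  ←
  z(0, 12.67) = 63.33
The maximum is at u = 4, v = 10.

u = 4, v = 10, z = 78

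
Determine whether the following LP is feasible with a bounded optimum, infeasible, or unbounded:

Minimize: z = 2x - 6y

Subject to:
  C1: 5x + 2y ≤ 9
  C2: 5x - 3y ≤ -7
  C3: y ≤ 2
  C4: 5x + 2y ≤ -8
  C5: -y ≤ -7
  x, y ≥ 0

Infeasible (no feasible solution exists)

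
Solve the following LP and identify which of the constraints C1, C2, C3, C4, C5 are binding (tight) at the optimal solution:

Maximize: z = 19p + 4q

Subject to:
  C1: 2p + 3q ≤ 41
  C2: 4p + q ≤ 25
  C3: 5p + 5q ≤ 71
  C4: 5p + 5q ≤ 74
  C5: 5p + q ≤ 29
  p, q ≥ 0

At p = 4, q = 9, compute slack b - a·x for each constraint:
  C1: 41 − 35 = 6  (slack)
  C2: 25 − 25 = 0  (binding)
  C3: 71 − 65 = 6  (slack)
  C4: 74 − 65 = 9  (slack)
  C5: 29 − 29 = 0  (binding)

Optimal: p = 4, q = 9
Binding: C2, C5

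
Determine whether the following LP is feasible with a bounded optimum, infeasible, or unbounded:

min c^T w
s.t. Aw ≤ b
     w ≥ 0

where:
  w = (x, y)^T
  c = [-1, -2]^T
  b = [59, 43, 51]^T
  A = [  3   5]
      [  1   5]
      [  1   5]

Feasible with a bounded optimal solution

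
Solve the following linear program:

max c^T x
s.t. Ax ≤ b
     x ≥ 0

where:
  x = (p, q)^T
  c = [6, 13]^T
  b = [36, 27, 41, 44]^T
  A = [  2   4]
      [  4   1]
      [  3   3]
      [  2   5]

Evaluate the objective at each vertex of the feasible region:
  z(0, 0) = 0
  z(6.75, 0) = 40.5
  z(5.143, 6.429) = 114.4
  z(2, 8) = 116  ←
  z(0, 8.8) = 114.4
The maximum is at p = 2, q = 8.

p = 2, q = 8, z = 116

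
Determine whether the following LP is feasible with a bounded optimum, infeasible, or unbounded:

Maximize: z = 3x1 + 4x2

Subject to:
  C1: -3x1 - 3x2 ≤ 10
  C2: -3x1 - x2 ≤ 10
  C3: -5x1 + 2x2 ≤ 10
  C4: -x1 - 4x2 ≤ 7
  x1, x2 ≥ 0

Unbounded (objective can increase without bound)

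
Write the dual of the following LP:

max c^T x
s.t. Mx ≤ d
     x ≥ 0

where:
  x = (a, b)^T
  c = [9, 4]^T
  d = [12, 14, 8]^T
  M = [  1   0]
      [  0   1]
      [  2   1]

Primal max cᵀx s.t. Ax ≤ b, x ≥ 0  →  Dual min bᵀy s.t. Aᵀy ≥ c, y ≥ 0.

Minimize: z = 12y1 + 14y2 + 8y3

Subject to:
  y1 + 2y3 ≥ 9
  y2 + y3 ≥ 4
  y1, y2, y3 ≥ 0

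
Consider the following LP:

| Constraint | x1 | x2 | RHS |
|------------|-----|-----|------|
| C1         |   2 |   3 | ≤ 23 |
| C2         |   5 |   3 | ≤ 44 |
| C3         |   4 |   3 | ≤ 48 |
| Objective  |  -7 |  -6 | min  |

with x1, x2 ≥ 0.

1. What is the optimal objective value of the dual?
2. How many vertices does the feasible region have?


1. -67
2. 4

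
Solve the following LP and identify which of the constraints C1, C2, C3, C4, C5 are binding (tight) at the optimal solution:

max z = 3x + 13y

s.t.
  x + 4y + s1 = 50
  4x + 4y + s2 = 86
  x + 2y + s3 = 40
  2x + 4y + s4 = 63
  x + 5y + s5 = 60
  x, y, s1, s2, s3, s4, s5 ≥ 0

At x = 10, y = 10, compute slack b - a·x for each constraint:
  C1: 50 − 50 = 0  (binding)
  C2: 86 − 80 = 6  (slack)
  C3: 40 − 30 = 10  (slack)
  C4: 63 − 60 = 3  (slack)
  C5: 60 − 60 = 0  (binding)

Optimal: x = 10, y = 10
Binding: C1, C5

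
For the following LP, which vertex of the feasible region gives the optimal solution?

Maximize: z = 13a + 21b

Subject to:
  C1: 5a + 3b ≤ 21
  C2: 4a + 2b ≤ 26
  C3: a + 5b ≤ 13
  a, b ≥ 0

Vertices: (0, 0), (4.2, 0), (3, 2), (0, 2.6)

Evaluate the objective at each vertex of the feasible region:
  z(0, 0) = 0
  z(4.2, 0) = 54.6
  z(3, 2) = 81  ←
  z(0, 2.6) = 54.6
The maximum is at a = 3, b = 2.

(3, 2)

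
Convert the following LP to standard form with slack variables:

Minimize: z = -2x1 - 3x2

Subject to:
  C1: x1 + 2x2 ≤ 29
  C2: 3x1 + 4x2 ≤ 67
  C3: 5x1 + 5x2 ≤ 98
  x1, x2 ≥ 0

min z = -2x1 - 3x2

s.t.
  x1 + 2x2 + s1 = 29
  3x1 + 4x2 + s2 = 67
  5x1 + 5x2 + s3 = 98
  x1, x2, s1, s2, s3 ≥ 0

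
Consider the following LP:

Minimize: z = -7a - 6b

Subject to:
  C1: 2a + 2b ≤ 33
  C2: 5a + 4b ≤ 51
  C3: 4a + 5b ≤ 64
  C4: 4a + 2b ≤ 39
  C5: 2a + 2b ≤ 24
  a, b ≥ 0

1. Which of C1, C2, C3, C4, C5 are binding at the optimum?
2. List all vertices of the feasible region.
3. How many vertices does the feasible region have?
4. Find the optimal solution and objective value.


1. C2, C5
2. (0, 0), (9.75, 0), (9, 1.5), (3, 9), (0, 12)
3. 5
4. a = 3, b = 9, z = -75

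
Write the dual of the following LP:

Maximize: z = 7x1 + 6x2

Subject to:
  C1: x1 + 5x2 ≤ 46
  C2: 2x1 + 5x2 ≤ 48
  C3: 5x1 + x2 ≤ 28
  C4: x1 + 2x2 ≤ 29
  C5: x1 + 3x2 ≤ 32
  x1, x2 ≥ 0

Primal max cᵀx s.t. Ax ≤ b, x ≥ 0  →  Dual min bᵀy s.t. Aᵀy ≥ c, y ≥ 0.

Minimize: z = 46y1 + 48y2 + 28y3 + 29y4 + 32y5

Subject to:
  y1 + 2y2 + 5y3 + y4 + y5 ≥ 7
  5y1 + 5y2 + y3 + 2y4 + 3y5 ≥ 6
  y1, y2, y3, y4, y5 ≥ 0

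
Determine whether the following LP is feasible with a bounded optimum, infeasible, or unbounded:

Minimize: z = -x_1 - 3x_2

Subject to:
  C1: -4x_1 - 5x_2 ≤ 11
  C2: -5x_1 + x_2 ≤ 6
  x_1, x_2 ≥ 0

Unbounded (objective can decrease without bound)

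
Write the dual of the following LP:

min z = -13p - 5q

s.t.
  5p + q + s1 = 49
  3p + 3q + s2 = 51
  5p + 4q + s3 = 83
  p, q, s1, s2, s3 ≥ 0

Primal min cᵀx s.t. Ax ≤ b, x ≥ 0  →  Dual max −bᵀy s.t. Aᵀy ≥ −c, y ≥ 0.

Maximize: z = -49y1 - 51y2 - 83y3

Subject to:
  5y1 + 3y2 + 5y3 ≥ 13
  y1 + 3y2 + 4y3 ≥ 5
  y1, y2, y3 ≥ 0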